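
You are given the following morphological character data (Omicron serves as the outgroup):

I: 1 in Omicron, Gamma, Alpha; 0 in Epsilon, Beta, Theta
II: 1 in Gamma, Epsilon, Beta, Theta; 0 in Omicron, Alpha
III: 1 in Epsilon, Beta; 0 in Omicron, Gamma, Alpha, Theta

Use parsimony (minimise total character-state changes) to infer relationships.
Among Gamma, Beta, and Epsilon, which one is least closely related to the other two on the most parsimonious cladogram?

Gamma

Character polarity is set by the outgroup: the derived state is whichever differs from the outgroup's state, so for I the derived state is '0', and for the remaining characters it is '1'.
Only Beta, Epsilon, and Theta show the derived state '0' for I, supporting them as a clade.
Only Beta, Epsilon, Gamma, and Theta show the derived state '1' for II, supporting them as a clade.
Only Beta and Epsilon show the derived state '1' for III, supporting them as a clade.
Most parsimonious ingroup topology: ((Gamma,((Epsilon,Beta),Theta)),Alpha).
Beta and Epsilon share a more recent common ancestor with each other than either does with Gamma, so Gamma is the least closely related of the three.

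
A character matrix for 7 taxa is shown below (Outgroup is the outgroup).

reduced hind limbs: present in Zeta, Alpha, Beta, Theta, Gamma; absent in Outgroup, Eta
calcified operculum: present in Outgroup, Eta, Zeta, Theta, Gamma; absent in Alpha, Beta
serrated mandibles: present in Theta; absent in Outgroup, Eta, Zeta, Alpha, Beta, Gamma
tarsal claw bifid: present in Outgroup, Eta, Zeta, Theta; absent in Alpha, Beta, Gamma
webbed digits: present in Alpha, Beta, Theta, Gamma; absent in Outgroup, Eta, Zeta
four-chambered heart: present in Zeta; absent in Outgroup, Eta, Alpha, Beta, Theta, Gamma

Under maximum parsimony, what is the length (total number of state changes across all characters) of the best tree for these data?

Character polarity is set by the outgroup: the derived state is whichever differs from the outgroup's state, so for calcified operculum, tarsal claw bifid the derived state is 'absent', and for the remaining characters it is 'present'.
Only Alpha, Beta, Gamma, Theta, and Zeta show the derived state 'present' for reduced hind limbs, supporting them as a clade.
Only Alpha and Beta show the derived state 'absent' for calcified operculum, supporting them as a clade.
serrated mandibles (derived state 'present') is unique to Theta (autapomorphy; uninformative for grouping).
Only Alpha, Beta, and Gamma show the derived state 'absent' for tarsal claw bifid, supporting them as a clade.
webbed digits (derived state 'present') is shared by Alpha, Beta, Gamma, and Theta — a synapomorphy uniting that clade.
four-chambered heart (derived state 'present') is unique to Zeta (autapomorphy; uninformative for grouping).
Most parsimonious ingroup topology: (Eta,(Zeta,(((Alpha,Beta),Gamma),Theta))).
Changes per character on this tree: reduced hind limbs: 1; calcified operculum: 1; serrated mandibles: 1; tarsal claw bifid: 1; webbed digits: 1; four-chambered heart: 1.
Total = 6.

6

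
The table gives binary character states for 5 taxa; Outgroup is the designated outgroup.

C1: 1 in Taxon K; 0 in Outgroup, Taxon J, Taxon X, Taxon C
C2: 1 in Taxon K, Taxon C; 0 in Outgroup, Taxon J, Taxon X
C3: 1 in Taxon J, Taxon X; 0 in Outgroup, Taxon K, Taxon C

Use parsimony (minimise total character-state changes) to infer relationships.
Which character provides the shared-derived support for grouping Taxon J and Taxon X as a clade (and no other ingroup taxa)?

The outgroup has state '0' for every character, so '1' is the derived state throughout.
C1: derived state '1' in Taxon K only — an autapomorphy, so it tells us nothing about relationships among taxa.
C2 (derived state '1') is shared by Taxon C and Taxon K — a synapomorphy uniting that clade.
Only Taxon J and Taxon X show the derived state '1' for C3, supporting them as a clade.
Most parsimonious ingroup topology: ((Taxon C,Taxon K),(Taxon X,Taxon J)).
The clade {Taxon J, Taxon X} is supported by C3: its derived state '1' occurs in exactly those taxa and in no other taxon (including the outgroup).

C3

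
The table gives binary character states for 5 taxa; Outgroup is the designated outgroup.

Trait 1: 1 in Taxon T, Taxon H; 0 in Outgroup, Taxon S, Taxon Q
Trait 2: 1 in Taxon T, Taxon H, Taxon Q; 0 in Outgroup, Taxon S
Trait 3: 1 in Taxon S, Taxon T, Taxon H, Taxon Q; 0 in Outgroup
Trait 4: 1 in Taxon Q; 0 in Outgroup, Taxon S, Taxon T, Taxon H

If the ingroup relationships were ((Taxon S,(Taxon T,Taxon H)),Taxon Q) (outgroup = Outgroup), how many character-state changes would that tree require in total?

Map each character onto ((Taxon S,(Taxon T,Taxon H)),Taxon Q) (rooted by Outgroup) and count the minimum state changes it requires (Fitch parsimony):
Trait 1: 1; Trait 2: 2; Trait 3: 1; Trait 4: 1.
Total tree length = 5.

5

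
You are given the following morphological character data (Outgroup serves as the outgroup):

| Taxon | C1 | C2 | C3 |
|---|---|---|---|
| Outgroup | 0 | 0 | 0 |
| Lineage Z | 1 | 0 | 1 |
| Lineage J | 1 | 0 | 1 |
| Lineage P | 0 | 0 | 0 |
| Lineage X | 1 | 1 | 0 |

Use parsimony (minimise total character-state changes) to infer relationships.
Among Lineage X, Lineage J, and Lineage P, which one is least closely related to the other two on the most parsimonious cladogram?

Lineage P

The outgroup has state '0' for every character, so '1' is the derived state throughout.
Only Lineage J, Lineage X, and Lineage Z show the derived state '1' for C1, supporting them as a clade.
C2: derived state '1' in Lineage X only — an autapomorphy, so it tells us nothing about relationships among taxa.
C3 (derived state '1') is shared by Lineage J and Lineage Z — a synapomorphy uniting that clade.
Most parsimonious ingroup topology: (((Lineage Z,Lineage J),Lineage X),Lineage P).
Lineage J and Lineage X share a more recent common ancestor with each other than either does with Lineage P, so Lineage P is the least closely related of the three.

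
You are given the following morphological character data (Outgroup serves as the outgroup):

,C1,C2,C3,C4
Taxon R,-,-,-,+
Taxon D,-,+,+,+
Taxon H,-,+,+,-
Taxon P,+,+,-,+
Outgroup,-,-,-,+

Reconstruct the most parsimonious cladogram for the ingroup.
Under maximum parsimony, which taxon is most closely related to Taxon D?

Character polarity is set by the outgroup: the derived state is whichever differs from the outgroup's state, so for C4 the derived state is '-', and for the remaining characters it is '+'.
C1: derived state '+' in Taxon P only — an autapomorphy, so it tells us nothing about relationships among taxa.
C2 (derived state '+') is shared by Taxon D, Taxon H, and Taxon P — a synapomorphy uniting that clade.
C3 (derived state '+') is shared by Taxon D and Taxon H — a synapomorphy uniting that clade.
C4 (derived state '-') is unique to Taxon H (autapomorphy; uninformative for grouping).
Most parsimonious ingroup topology: (((Taxon H,Taxon D),Taxon P),Taxon R).
Taxon D and Taxon H form a cherry on this tree, so they are sister taxa.

Taxon H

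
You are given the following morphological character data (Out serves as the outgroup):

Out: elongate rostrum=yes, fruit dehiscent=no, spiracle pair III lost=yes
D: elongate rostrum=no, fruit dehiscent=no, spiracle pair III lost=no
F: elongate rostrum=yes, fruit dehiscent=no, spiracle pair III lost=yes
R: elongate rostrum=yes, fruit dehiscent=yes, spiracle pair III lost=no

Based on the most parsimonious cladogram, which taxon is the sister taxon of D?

Character polarity is set by the outgroup: the derived state is whichever differs from the outgroup's state, so for elongate rostrum, spiracle pair III lost the derived state is 'no', and for the remaining characters it is 'yes'.
elongate rostrum: derived state 'no' in D only — an autapomorphy, so it tells us nothing about relationships among taxa.
fruit dehiscent (derived state 'yes') is unique to R (autapomorphy; uninformative for grouping).
spiracle pair III lost: derived state 'no' in D and R only — synapomorphy for {D, R}.
Most parsimonious ingroup topology: ((D,R),F).
D and R form a cherry on this tree, so they are sister taxa.

R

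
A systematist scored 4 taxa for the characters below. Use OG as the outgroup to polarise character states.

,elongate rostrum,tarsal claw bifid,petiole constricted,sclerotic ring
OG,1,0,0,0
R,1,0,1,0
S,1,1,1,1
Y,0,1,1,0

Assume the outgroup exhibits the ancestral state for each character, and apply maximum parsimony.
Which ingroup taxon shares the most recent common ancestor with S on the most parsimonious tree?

Character polarity is set by the outgroup: the derived state is whichever differs from the outgroup's state, so for elongate rostrum the derived state is '0', and for the remaining characters it is '1'.
elongate rostrum (derived state '0') is unique to Y (autapomorphy; uninformative for grouping).
tarsal claw bifid: derived state '1' in S and Y only — synapomorphy for {S, Y}.
All ingroup taxa share the derived state '1' for petiole constricted; it defines the ingroup but does not resolve relationships within it.
sclerotic ring: derived state '1' in S only — an autapomorphy, so it tells us nothing about relationships among taxa.
Most parsimonious ingroup topology: (R,(S,Y)).
S and Y form a cherry on this tree, so they are sister taxa.

Y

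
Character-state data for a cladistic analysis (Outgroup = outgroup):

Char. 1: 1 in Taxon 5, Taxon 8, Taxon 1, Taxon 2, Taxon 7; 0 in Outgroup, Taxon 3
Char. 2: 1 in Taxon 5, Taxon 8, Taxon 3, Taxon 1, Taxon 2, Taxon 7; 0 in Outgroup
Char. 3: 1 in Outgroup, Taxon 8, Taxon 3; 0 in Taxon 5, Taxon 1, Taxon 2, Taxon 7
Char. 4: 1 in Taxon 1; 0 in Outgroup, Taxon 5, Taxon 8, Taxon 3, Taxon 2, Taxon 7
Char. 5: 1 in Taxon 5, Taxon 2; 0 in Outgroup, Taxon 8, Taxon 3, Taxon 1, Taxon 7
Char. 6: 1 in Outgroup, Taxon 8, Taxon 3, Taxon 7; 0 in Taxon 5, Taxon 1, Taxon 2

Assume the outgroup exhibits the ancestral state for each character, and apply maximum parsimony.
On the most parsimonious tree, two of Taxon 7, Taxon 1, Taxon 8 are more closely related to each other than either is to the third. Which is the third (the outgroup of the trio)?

Character polarity is set by the outgroup: the derived state is whichever differs from the outgroup's state, so for Char. 3, Char. 6 the derived state is '0', and for the remaining characters it is '1'.
Only Taxon 1, Taxon 2, Taxon 5, Taxon 7, and Taxon 8 show the derived state '1' for Char. 1, supporting them as a clade.
All ingroup taxa share the derived state '1' for Char. 2; it defines the ingroup but does not resolve relationships within it.
Char. 3: derived state '0' in Taxon 1, Taxon 2, Taxon 5, and Taxon 7 only — synapomorphy for {Taxon 1, Taxon 2, Taxon 5, Taxon 7}.
Char. 4: derived state '1' in Taxon 1 only — an autapomorphy, so it tells us nothing about relationships among taxa.
Char. 5 (derived state '1') is shared by Taxon 2 and Taxon 5 — a synapomorphy uniting that clade.
Char. 6 (derived state '0') is shared by Taxon 1, Taxon 2, and Taxon 5 — a synapomorphy uniting that clade.
Most parsimonious ingroup topology: (((((Taxon 5,Taxon 2),Taxon 1),Taxon 7),Taxon 8),Taxon 3).
Taxon 7 and Taxon 1 share a more recent common ancestor with each other than either does with Taxon 8, so Taxon 8 is the least closely related of the three.

Taxon 8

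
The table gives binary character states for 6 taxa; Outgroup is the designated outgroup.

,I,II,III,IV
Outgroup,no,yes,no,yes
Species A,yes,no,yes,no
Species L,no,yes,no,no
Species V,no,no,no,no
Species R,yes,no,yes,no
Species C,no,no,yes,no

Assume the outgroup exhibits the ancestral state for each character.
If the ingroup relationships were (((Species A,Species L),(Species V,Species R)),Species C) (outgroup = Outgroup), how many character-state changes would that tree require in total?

8

Map each character onto (((Species A,Species L),(Species V,Species R)),Species C) (rooted by Outgroup) and count the minimum state changes it requires (Fitch parsimony):
I: 2; II: 2; III: 3; IV: 1.
Total tree length = 8.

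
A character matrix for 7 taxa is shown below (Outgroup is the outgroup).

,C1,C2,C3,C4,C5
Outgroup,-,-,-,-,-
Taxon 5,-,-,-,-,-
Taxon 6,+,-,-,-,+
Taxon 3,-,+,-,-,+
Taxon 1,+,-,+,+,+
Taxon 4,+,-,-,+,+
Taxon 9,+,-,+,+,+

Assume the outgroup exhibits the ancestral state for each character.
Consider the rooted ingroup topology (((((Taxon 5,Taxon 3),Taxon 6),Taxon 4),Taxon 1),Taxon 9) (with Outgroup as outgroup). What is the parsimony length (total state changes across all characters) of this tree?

9

Map each character onto (((((Taxon 5,Taxon 3),Taxon 6),Taxon 4),Taxon 1),Taxon 9) (rooted by Outgroup) and count the minimum state changes it requires (Fitch parsimony):
C1: 2; C2: 1; C3: 2; C4: 2; C5: 2.
Total tree length = 9.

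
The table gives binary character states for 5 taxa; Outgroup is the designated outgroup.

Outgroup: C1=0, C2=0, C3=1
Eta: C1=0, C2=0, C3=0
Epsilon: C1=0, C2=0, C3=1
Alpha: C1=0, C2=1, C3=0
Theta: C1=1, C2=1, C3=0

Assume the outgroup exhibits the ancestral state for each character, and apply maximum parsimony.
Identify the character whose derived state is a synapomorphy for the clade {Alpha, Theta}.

C2

Character polarity is set by the outgroup: the derived state is whichever differs from the outgroup's state, so for C3 the derived state is '0', and for the remaining characters it is '1'.
C1 (derived state '1') is unique to Theta (autapomorphy; uninformative for grouping).
Only Alpha and Theta show the derived state '1' for C2, supporting them as a clade.
Only Alpha, Eta, and Theta show the derived state '0' for C3, supporting them as a clade.
Most parsimonious ingroup topology: ((Eta,(Alpha,Theta)),Epsilon).
The clade {Alpha, Theta} is supported by C2: its derived state '1' occurs in exactly those taxa and in no other taxon (including the outgroup).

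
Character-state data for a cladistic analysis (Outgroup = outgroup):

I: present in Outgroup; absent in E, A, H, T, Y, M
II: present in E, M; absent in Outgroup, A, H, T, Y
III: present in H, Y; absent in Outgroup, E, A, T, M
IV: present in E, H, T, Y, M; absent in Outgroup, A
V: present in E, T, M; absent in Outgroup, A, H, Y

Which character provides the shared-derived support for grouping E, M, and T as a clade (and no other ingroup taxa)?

V

Character polarity is set by the outgroup: the derived state is whichever differs from the outgroup's state, so for I the derived state is 'absent', and for the remaining characters it is 'present'.
All ingroup taxa share the derived state 'absent' for I; it defines the ingroup but does not resolve relationships within it.
II (derived state 'present') is shared by E and M — a synapomorphy uniting that clade.
Only H and Y show the derived state 'present' for III, supporting them as a clade.
IV: derived state 'present' in E, H, M, T, and Y only — synapomorphy for {E, H, M, T, Y}.
V: derived state 'present' in E, M, and T only — synapomorphy for {E, M, T}.
Most parsimonious ingroup topology: ((((E,M),T),(H,Y)),A).
The clade {E, M, T} is supported by V: its derived state 'present' occurs in exactly those taxa and in no other taxon (including the outgroup).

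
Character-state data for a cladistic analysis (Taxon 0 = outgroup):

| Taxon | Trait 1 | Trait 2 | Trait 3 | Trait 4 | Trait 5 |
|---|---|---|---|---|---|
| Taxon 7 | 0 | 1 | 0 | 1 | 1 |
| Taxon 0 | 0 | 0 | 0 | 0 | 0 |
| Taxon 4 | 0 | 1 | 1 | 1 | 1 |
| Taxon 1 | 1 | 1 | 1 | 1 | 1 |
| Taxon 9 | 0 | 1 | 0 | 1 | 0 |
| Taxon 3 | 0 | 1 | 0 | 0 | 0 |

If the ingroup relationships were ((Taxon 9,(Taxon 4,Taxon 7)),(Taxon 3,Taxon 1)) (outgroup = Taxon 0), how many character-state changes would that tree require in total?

Map each character onto ((Taxon 9,(Taxon 4,Taxon 7)),(Taxon 3,Taxon 1)) (rooted by Taxon 0) and count the minimum state changes it requires (Fitch parsimony):
Trait 1: 1; Trait 2: 1; Trait 3: 2; Trait 4: 2; Trait 5: 2.
Total tree length = 8.

8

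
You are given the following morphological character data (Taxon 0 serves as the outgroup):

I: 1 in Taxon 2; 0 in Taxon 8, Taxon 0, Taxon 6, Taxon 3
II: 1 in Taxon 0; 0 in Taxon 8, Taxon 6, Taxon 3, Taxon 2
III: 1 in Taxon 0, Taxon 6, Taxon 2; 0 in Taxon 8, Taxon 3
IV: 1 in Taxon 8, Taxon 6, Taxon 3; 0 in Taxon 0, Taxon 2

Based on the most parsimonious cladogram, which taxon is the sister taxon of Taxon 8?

Taxon 3

Character polarity is set by the outgroup: the derived state is whichever differs from the outgroup's state, so for II, III the derived state is '0', and for the remaining characters it is '1'.
I: derived state '1' in Taxon 2 only — an autapomorphy, so it tells us nothing about relationships among taxa.
II (derived state '0') is shared by all ingroup taxa — unites the whole ingroup.
Only Taxon 3 and Taxon 8 show the derived state '0' for III, supporting them as a clade.
Only Taxon 3, Taxon 6, and Taxon 8 show the derived state '1' for IV, supporting them as a clade.
Most parsimonious ingroup topology: (Taxon 2,((Taxon 3,Taxon 8),Taxon 6)).
Taxon 8 and Taxon 3 form a cherry on this tree, so they are sister taxa.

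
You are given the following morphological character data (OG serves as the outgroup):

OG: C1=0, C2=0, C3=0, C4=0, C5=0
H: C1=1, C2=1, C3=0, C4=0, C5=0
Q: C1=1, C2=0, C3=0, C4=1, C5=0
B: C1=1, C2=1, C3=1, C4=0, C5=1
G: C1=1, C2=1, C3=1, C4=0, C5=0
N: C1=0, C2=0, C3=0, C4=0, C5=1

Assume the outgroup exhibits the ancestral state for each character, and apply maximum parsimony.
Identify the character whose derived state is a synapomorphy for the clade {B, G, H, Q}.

The outgroup has state '0' for every character, so '1' is the derived state throughout.
C1: derived state '1' in B, G, H, and Q only — synapomorphy for {B, G, H, Q}.
C2: derived state '1' in B, G, and H only — synapomorphy for {B, G, H}.
C3 (derived state '1') is shared by B and G — a synapomorphy uniting that clade.
C4 (derived state '1') is unique to Q (autapomorphy; uninformative for grouping).
C5 groups B and N, which is incompatible with the clades supported by the remaining characters; treating it as convergent (homoplasy) costs fewer steps than any alternative tree.
Most parsimonious ingroup topology: (((H,(B,G)),Q),N).
The clade {B, G, H, Q} is supported by C1: its derived state '1' occurs in exactly those taxa and in no other taxon (including the outgroup).

C1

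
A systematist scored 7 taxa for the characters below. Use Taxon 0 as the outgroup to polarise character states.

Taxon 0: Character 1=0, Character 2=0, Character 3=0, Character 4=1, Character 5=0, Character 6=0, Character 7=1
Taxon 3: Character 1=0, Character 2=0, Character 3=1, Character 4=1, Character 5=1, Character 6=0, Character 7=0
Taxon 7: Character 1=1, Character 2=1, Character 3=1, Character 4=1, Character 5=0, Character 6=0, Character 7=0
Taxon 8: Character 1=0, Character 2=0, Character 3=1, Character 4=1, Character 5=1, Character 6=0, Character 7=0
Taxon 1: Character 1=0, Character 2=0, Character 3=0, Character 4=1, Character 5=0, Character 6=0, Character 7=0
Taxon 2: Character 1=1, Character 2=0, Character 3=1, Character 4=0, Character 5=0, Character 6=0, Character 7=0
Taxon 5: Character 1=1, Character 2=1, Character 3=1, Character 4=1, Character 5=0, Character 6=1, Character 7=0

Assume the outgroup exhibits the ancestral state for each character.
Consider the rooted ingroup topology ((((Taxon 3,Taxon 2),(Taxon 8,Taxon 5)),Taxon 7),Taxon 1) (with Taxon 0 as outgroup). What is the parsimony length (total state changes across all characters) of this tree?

Map each character onto ((((Taxon 3,Taxon 2),(Taxon 8,Taxon 5)),Taxon 7),Taxon 1) (rooted by Taxon 0) and count the minimum state changes it requires (Fitch parsimony):
Character 1: 3; Character 2: 2; Character 3: 1; Character 4: 1; Character 5: 2; Character 6: 1; Character 7: 1.
Total tree length = 11.

11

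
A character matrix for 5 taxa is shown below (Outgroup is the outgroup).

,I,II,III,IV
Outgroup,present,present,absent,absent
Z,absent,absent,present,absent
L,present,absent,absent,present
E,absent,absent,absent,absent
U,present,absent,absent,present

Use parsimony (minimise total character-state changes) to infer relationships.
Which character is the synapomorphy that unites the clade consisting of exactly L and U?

Character polarity is set by the outgroup: the derived state is whichever differs from the outgroup's state, so for I, II the derived state is 'absent', and for the remaining characters it is 'present'.
I (derived state 'absent') is shared by E and Z — a synapomorphy uniting that clade.
II (derived state 'absent') is shared by all ingroup taxa — unites the whole ingroup.
III: derived state 'present' in Z only — an autapomorphy, so it tells us nothing about relationships among taxa.
IV: derived state 'present' in L and U only — synapomorphy for {L, U}.
Most parsimonious ingroup topology: ((Z,E),(L,U)).
The clade {L, U} is supported by IV: its derived state 'present' occurs in exactly those taxa and in no other taxon (including the outgroup).

IV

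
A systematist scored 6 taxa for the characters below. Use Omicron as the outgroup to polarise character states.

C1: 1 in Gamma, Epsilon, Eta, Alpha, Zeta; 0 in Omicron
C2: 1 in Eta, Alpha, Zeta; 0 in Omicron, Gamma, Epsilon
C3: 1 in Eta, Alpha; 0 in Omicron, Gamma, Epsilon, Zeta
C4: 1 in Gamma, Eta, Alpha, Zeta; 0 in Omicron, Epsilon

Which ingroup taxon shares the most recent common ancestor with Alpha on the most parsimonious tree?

Eta

The outgroup has state '0' for every character, so '1' is the derived state throughout.
All ingroup taxa share the derived state '1' for C1; it defines the ingroup but does not resolve relationships within it.
C2 (derived state '1') is shared by Alpha, Eta, and Zeta — a synapomorphy uniting that clade.
C3 (derived state '1') is shared by Alpha and Eta — a synapomorphy uniting that clade.
C4 (derived state '1') is shared by Alpha, Eta, Gamma, and Zeta — a synapomorphy uniting that clade.
Most parsimonious ingroup topology: ((Gamma,((Eta,Alpha),Zeta)),Epsilon).
Alpha and Eta form a cherry on this tree, so they are sister taxa.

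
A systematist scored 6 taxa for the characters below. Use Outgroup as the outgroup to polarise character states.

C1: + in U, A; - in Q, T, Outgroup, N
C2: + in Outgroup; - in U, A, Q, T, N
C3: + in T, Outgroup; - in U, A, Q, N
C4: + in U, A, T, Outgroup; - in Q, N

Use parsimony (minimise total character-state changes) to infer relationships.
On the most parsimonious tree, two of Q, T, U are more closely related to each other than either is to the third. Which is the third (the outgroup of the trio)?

Character polarity is set by the outgroup: the derived state is whichever differs from the outgroup's state, so for C2, C3, C4 the derived state is '-', and for the remaining characters it is '+'.
Only A and U show the derived state '+' for C1, supporting them as a clade.
C2 (derived state '-') is shared by all ingroup taxa — unites the whole ingroup.
C3 (derived state '-') is shared by A, N, Q, and U — a synapomorphy uniting that clade.
Only N and Q show the derived state '-' for C4, supporting them as a clade.
Most parsimonious ingroup topology: (((N,Q),(A,U)),T).
Q and U share a more recent common ancestor with each other than either does with T, so T is the least closely related of the three.

T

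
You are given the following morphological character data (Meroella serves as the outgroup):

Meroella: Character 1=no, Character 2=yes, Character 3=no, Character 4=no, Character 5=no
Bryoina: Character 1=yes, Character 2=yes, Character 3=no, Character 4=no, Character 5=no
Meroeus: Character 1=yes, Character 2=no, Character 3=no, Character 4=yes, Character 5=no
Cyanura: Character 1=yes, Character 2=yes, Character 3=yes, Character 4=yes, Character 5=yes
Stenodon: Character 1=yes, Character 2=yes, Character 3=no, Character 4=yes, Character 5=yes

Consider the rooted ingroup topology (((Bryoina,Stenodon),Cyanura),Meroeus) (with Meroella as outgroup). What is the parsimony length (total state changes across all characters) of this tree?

Map each character onto (((Bryoina,Stenodon),Cyanura),Meroeus) (rooted by Meroella) and count the minimum state changes it requires (Fitch parsimony):
Character 1: 1; Character 2: 1; Character 3: 1; Character 4: 2; Character 5: 2.
Total tree length = 7.

7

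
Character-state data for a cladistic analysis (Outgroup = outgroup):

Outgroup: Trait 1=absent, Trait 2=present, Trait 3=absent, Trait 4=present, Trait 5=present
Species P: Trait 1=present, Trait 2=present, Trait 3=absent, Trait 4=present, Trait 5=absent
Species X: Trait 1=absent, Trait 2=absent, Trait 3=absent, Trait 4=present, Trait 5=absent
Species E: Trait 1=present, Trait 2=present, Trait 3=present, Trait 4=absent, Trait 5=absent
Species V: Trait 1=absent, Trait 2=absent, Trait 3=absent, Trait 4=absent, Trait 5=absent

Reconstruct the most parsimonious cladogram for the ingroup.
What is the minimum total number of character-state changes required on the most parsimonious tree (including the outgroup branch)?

Character polarity is set by the outgroup: the derived state is whichever differs from the outgroup's state, so for Trait 2, Trait 4, Trait 5 the derived state is 'absent', and for the remaining characters it is 'present'.
Trait 1 (derived state 'present') is shared by Species E and Species P — a synapomorphy uniting that clade.
Trait 2: derived state 'absent' in Species V and Species X only — synapomorphy for {Species V, Species X}.
Trait 3 (derived state 'present') is unique to Species E (autapomorphy; uninformative for grouping).
Trait 4 groups Species E and Species V, which is incompatible with the clades supported by the remaining characters; treating it as convergent (homoplasy) costs fewer steps than any alternative tree.
All ingroup taxa share the derived state 'absent' for Trait 5; it defines the ingroup but does not resolve relationships within it.
Most parsimonious ingroup topology: ((Species P,Species E),(Species X,Species V)).
Changes per character on this tree: Trait 1: 1; Trait 2: 1; Trait 3: 1; Trait 4: 2; Trait 5: 1.
Total = 6.

6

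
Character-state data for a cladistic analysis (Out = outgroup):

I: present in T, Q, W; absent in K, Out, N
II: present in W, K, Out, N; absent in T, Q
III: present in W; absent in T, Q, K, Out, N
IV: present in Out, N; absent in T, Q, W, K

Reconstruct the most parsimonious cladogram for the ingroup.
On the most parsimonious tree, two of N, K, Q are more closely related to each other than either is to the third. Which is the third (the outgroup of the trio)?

N

Character polarity is set by the outgroup: the derived state is whichever differs from the outgroup's state, so for II, IV the derived state is 'absent', and for the remaining characters it is 'present'.
Only Q, T, and W show the derived state 'present' for I, supporting them as a clade.
II (derived state 'absent') is shared by Q and T — a synapomorphy uniting that clade.
III: derived state 'present' in W only — an autapomorphy, so it tells us nothing about relationships among taxa.
Only K, Q, T, and W show the derived state 'absent' for IV, supporting them as a clade.
Most parsimonious ingroup topology: (N,((W,(T,Q)),K)).
Q and K share a more recent common ancestor with each other than either does with N, so N is the least closely related of the three.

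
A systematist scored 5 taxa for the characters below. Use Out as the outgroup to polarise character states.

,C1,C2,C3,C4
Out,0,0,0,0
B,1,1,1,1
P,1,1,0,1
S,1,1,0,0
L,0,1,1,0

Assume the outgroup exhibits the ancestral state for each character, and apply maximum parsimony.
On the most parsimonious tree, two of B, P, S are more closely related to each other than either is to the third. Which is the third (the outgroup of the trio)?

The outgroup has state '0' for every character, so '1' is the derived state throughout.
Only B, P, and S show the derived state '1' for C1, supporting them as a clade.
All ingroup taxa share the derived state '1' for C2; it defines the ingroup but does not resolve relationships within it.
C3 (state '1') occurs in B and L but conflicts with the nesting implied by the other characters — most parsimoniously interpreted as homoplasy.
C4: derived state '1' in B and P only — synapomorphy for {B, P}.
Most parsimonious ingroup topology: (((B,P),S),L).
P and B share a more recent common ancestor with each other than either does with S, so S is the least closely related of the three.

S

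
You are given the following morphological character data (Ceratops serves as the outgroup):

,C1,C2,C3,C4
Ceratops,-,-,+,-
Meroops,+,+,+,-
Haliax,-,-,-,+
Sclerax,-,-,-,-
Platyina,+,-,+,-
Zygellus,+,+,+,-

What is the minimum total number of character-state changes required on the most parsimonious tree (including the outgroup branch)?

Character polarity is set by the outgroup: the derived state is whichever differs from the outgroup's state, so for C3 the derived state is '-', and for the remaining characters it is '+'.
Only Meroops, Platyina, and Zygellus show the derived state '+' for C1, supporting them as a clade.
Only Meroops and Zygellus show the derived state '+' for C2, supporting them as a clade.
Only Haliax and Sclerax show the derived state '-' for C3, supporting them as a clade.
C4: derived state '+' in Haliax only — an autapomorphy, so it tells us nothing about relationships among taxa.
Most parsimonious ingroup topology: (((Meroops,Zygellus),Platyina),(Haliax,Sclerax)).
Changes per character on this tree: C1: 1; C2: 1; C3: 1; C4: 1.
Total = 4.

4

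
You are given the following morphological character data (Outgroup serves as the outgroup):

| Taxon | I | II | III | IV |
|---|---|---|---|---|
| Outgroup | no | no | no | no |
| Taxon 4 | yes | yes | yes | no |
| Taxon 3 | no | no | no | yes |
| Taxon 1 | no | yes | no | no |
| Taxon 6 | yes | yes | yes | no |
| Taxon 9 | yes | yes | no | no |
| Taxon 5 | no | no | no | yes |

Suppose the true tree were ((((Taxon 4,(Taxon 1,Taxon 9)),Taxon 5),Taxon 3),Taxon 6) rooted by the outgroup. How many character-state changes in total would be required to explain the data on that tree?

Map each character onto ((((Taxon 4,(Taxon 1,Taxon 9)),Taxon 5),Taxon 3),Taxon 6) (rooted by Outgroup) and count the minimum state changes it requires (Fitch parsimony):
I: 3; II: 2; III: 2; IV: 2.
Total tree length = 9.

9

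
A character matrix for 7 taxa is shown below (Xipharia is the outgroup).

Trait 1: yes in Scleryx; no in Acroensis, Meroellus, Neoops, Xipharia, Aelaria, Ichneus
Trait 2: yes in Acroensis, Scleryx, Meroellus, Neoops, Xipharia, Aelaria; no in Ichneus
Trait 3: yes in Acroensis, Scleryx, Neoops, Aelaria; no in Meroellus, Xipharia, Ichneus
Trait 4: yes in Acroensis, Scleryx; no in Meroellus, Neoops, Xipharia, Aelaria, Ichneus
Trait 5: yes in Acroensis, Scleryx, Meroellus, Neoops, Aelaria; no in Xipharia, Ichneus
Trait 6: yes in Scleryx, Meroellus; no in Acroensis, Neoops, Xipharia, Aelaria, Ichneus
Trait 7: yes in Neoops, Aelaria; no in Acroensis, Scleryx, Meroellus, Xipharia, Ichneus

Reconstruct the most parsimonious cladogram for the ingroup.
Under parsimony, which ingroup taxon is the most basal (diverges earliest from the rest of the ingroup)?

Character polarity is set by the outgroup: the derived state is whichever differs from the outgroup's state, so for Trait 2 the derived state is 'no', and for the remaining characters it is 'yes'.
Trait 1: derived state 'yes' in Scleryx only — an autapomorphy, so it tells us nothing about relationships among taxa.
Trait 2 (derived state 'no') is unique to Ichneus (autapomorphy; uninformative for grouping).
Trait 3 (derived state 'yes') is shared by Acroensis, Aelaria, Neoops, and Scleryx — a synapomorphy uniting that clade.
Trait 4: derived state 'yes' in Acroensis and Scleryx only — synapomorphy for {Acroensis, Scleryx}.
Trait 5: derived state 'yes' in Acroensis, Aelaria, Meroellus, Neoops, and Scleryx only — synapomorphy for {Acroensis, Aelaria, Meroellus, Neoops, Scleryx}.
Trait 6 (state 'yes') occurs in Meroellus and Scleryx but conflicts with the nesting implied by the other characters — most parsimoniously interpreted as homoplasy.
Trait 7: derived state 'yes' in Aelaria and Neoops only — synapomorphy for {Aelaria, Neoops}.
Most parsimonious ingroup topology: ((((Aelaria,Neoops),(Scleryx,Acroensis)),Meroellus),Ichneus).
Ichneus is sister to the clade containing all other ingroup taxa, so it is the earliest-diverging (most basal) ingroup lineage.

Ichneus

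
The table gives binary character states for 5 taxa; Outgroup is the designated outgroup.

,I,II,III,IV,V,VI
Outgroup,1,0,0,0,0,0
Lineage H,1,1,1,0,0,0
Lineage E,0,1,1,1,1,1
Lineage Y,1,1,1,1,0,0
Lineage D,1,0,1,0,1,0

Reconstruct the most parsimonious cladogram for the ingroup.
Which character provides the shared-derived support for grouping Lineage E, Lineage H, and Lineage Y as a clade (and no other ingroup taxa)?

Character polarity is set by the outgroup: the derived state is whichever differs from the outgroup's state, so for I the derived state is '0', and for the remaining characters it is '1'.
I: derived state '0' in Lineage E only — an autapomorphy, so it tells us nothing about relationships among taxa.
II: derived state '1' in Lineage E, Lineage H, and Lineage Y only — synapomorphy for {Lineage E, Lineage H, Lineage Y}.
III (derived state '1') is shared by all ingroup taxa — unites the whole ingroup.
IV: derived state '1' in Lineage E and Lineage Y only — synapomorphy for {Lineage E, Lineage Y}.
V (state '1') occurs in Lineage D and Lineage E but conflicts with the nesting implied by the other characters — most parsimoniously interpreted as homoplasy.
VI: derived state '1' in Lineage E only — an autapomorphy, so it tells us nothing about relationships among taxa.
Most parsimonious ingroup topology: ((Lineage H,(Lineage E,Lineage Y)),Lineage D).
The clade {Lineage E, Lineage H, Lineage Y} is supported by II: its derived state '1' occurs in exactly those taxa and in no other taxon (including the outgroup).

II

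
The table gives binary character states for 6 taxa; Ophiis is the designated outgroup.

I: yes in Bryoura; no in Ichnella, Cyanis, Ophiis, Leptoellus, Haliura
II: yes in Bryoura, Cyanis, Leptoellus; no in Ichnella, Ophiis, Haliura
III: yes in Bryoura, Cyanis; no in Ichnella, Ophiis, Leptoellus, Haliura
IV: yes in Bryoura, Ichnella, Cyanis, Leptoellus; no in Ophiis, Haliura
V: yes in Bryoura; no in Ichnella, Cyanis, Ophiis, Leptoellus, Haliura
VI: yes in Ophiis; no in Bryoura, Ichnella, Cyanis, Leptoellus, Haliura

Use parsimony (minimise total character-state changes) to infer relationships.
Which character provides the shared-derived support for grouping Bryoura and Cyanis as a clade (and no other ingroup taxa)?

Character polarity is set by the outgroup: the derived state is whichever differs from the outgroup's state, so for VI the derived state is 'no', and for the remaining characters it is 'yes'.
I: derived state 'yes' in Bryoura only — an autapomorphy, so it tells us nothing about relationships among taxa.
Only Bryoura, Cyanis, and Leptoellus show the derived state 'yes' for II, supporting them as a clade.
III (derived state 'yes') is shared by Bryoura and Cyanis — a synapomorphy uniting that clade.
IV: derived state 'yes' in Bryoura, Cyanis, Ichnella, and Leptoellus only — synapomorphy for {Bryoura, Cyanis, Ichnella, Leptoellus}.
V: derived state 'yes' in Bryoura only — an autapomorphy, so it tells us nothing about relationships among taxa.
VI (derived state 'no') is shared by all ingroup taxa — unites the whole ingroup.
Most parsimonious ingroup topology: (Haliura,((Leptoellus,(Cyanis,Bryoura)),Ichnella)).
The clade {Bryoura, Cyanis} is supported by III: its derived state 'yes' occurs in exactly those taxa and in no other taxon (including the outgroup).

III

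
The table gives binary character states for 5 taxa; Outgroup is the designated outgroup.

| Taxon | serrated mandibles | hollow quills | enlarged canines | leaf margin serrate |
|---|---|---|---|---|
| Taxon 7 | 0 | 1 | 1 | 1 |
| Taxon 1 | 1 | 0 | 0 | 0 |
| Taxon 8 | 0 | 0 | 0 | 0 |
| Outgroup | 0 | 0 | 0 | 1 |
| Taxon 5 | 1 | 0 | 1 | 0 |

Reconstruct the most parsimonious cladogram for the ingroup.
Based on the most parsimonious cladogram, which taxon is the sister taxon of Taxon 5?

Taxon 1

Character polarity is set by the outgroup: the derived state is whichever differs from the outgroup's state, so for leaf margin serrate the derived state is '0', and for the remaining characters it is '1'.
serrated mandibles: derived state '1' in Taxon 1 and Taxon 5 only — synapomorphy for {Taxon 1, Taxon 5}.
hollow quills: derived state '1' in Taxon 7 only — an autapomorphy, so it tells us nothing about relationships among taxa.
enlarged canines groups Taxon 5 and Taxon 7, which is incompatible with the clades supported by the remaining characters; treating it as convergent (homoplasy) costs fewer steps than any alternative tree.
Only Taxon 1, Taxon 5, and Taxon 8 show the derived state '0' for leaf margin serrate, supporting them as a clade.
Most parsimonious ingroup topology: (((Taxon 5,Taxon 1),Taxon 8),Taxon 7).
Taxon 5 and Taxon 1 form a cherry on this tree, so they are sister taxa.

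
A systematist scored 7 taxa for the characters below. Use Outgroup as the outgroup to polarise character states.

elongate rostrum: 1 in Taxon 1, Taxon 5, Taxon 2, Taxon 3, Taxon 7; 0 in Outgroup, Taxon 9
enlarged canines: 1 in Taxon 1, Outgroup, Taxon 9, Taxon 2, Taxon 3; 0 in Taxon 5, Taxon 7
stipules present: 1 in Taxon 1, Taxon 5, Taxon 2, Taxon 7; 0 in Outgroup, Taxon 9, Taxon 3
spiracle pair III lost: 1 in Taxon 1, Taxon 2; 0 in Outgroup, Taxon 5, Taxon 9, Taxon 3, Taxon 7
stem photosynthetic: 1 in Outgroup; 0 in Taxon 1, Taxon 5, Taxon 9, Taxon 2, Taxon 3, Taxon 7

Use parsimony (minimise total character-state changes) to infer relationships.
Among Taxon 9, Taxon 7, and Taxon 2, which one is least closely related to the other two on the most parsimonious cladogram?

Taxon 9

Character polarity is set by the outgroup: the derived state is whichever differs from the outgroup's state, so for enlarged canines, stem photosynthetic the derived state is '0', and for the remaining characters it is '1'.
Only Taxon 1, Taxon 2, Taxon 3, Taxon 5, and Taxon 7 show the derived state '1' for elongate rostrum, supporting them as a clade.
enlarged canines (derived state '0') is shared by Taxon 5 and Taxon 7 — a synapomorphy uniting that clade.
stipules present: derived state '1' in Taxon 1, Taxon 2, Taxon 5, and Taxon 7 only — synapomorphy for {Taxon 1, Taxon 2, Taxon 5, Taxon 7}.
Only Taxon 1 and Taxon 2 show the derived state '1' for spiracle pair III lost, supporting them as a clade.
stem photosynthetic (derived state '0') is shared by all ingroup taxa — unites the whole ingroup.
Most parsimonious ingroup topology: (Taxon 9,(((Taxon 5,Taxon 7),(Taxon 2,Taxon 1)),Taxon 3)).
Taxon 7 and Taxon 2 share a more recent common ancestor with each other than either does with Taxon 9, so Taxon 9 is the least closely related of the three.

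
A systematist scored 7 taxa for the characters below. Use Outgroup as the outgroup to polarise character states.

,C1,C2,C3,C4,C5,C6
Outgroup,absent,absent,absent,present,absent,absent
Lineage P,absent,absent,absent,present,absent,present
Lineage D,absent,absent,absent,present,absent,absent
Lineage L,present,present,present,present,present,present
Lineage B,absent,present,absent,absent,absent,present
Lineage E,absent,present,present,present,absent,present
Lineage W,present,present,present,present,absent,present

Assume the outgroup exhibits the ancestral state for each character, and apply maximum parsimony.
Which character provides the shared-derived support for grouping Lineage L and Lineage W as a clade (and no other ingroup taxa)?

C1

Character polarity is set by the outgroup: the derived state is whichever differs from the outgroup's state, so for C4 the derived state is 'absent', and for the remaining characters it is 'present'.
C1: derived state 'present' in Lineage L and Lineage W only — synapomorphy for {Lineage L, Lineage W}.
C2: derived state 'present' in Lineage B, Lineage E, Lineage L, and Lineage W only — synapomorphy for {Lineage B, Lineage E, Lineage L, Lineage W}.
C3: derived state 'present' in Lineage E, Lineage L, and Lineage W only — synapomorphy for {Lineage E, Lineage L, Lineage W}.
C4 (derived state 'absent') is unique to Lineage B (autapomorphy; uninformative for grouping).
C5 (derived state 'present') is unique to Lineage L (autapomorphy; uninformative for grouping).
Only Lineage B, Lineage E, Lineage L, Lineage P, and Lineage W show the derived state 'present' for C6, supporting them as a clade.
Most parsimonious ingroup topology: ((Lineage P,(((Lineage L,Lineage W),Lineage E),Lineage B)),Lineage D).
The clade {Lineage L, Lineage W} is supported by C1: its derived state 'present' occurs in exactly those taxa and in no other taxon (including the outgroup).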